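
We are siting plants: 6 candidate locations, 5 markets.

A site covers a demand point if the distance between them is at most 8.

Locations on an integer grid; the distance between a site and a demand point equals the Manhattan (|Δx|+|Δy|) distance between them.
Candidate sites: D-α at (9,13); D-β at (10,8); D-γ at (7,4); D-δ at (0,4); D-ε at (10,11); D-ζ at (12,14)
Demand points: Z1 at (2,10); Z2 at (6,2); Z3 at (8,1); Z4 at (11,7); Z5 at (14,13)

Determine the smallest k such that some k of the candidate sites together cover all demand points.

Coverage sets (demand points within 8 of each site):
  D-α: {Z4, Z5}
  D-β: {Z4}
  D-γ: {Z2, Z3, Z4}
  D-δ: {Z1, Z2}
  D-ε: {Z4, Z5}
  D-ζ: {Z4, Z5}
No 2 sites suffice: every size-2 union leaves at least one demand point uncovered.
But {D-α, D-γ, D-δ} covers everything, so the minimum is 3.

3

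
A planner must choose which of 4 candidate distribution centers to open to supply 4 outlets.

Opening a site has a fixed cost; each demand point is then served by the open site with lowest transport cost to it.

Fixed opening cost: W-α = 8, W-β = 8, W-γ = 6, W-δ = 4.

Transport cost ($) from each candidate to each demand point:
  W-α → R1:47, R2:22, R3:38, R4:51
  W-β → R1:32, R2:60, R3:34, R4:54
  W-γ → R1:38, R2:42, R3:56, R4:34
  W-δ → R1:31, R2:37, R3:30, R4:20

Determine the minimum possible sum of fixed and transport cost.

115

Open {W-α, W-δ}: assign each demand point to its cheapest open site.
  R1→W-δ 31, R2→W-α 22, R3→W-δ 30, R4→W-δ 20
  transport cost 103, fixed 12 → total 115.
Compare {W-α, W-γ, W-δ}: transport cost 103 + fixed 18 = 121.
Compare {W-δ}: transport cost 118 + fixed 4 = 122.
Compare {W-α, W-β, W-δ}: transport cost 103 + fixed 20 = 123.
All other subsets cost ≥ 121. Minimum total cost: 115.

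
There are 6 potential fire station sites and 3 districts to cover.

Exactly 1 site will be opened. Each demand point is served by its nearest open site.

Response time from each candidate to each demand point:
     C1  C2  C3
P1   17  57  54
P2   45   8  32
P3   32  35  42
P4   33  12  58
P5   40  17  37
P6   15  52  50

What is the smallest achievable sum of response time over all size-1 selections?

Open {P2}.
  C1→P2 45, C2→P2 8, C3→P2 32  ⇒ total 85.
Compare {P5}: total 94.
Compare {P4}: total 103.
No size-1 selection does better; minimum is 85.

85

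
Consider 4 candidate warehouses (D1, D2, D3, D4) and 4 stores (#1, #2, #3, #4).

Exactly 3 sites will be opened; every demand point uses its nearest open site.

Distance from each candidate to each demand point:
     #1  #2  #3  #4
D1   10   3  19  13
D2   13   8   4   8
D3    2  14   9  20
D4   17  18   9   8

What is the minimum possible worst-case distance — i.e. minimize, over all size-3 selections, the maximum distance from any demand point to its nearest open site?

8

Open {D1, D2, D3}.
  Farthest demand point is #4 at distance 8 (to D2); all others are ≤ 8.
With {D2, D3, D4} the worst case is 8.
With {D1, D3, D4} the worst case is 9.
No size-3 selection achieves below 8.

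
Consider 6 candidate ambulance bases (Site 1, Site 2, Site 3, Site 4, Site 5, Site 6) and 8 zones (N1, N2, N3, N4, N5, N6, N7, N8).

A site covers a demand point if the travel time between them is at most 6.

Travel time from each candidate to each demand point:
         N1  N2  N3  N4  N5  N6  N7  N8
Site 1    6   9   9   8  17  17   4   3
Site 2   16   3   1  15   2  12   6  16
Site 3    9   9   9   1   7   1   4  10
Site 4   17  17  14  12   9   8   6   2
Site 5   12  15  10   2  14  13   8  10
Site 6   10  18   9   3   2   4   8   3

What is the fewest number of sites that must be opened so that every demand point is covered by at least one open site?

3

Coverage sets (demand points within 6 of each site):
  Site 1: {N1, N7, N8}
  Site 2: {N2, N3, N5, N7}
  Site 3: {N4, N6, N7}
  Site 4: {N7, N8}
  Site 5: {N4}
  Site 6: {N4, N5, N6, N8}
No 2 sites suffice: every size-2 union leaves at least one demand point uncovered.
But {Site 1, Site 2, Site 3} covers everything, so the minimum is 3.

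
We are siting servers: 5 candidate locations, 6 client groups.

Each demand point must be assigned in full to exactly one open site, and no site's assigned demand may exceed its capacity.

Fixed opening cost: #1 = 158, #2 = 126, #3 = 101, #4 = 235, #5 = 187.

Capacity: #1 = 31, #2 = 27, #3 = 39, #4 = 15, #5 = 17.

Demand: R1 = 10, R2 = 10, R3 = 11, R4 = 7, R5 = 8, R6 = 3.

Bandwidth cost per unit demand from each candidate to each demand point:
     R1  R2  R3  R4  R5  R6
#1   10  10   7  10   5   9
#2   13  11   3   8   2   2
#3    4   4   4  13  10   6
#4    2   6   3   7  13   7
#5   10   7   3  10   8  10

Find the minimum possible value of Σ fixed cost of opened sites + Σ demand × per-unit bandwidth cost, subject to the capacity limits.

Open {#2, #3}; cheapest assignment that respects the capacities:
  #2 (cap 27, load 18): R4, R5, R6 — cost 7×8 + 8×2 + 3×2 = 78
  #3 (cap 39, load 31): R1, R2, R3 — cost 10×4 + 10×4 + 11×4 = 124
  Shipping 202, fixed 227 → total 429.
  Any other capacity-feasible assignment to {#2, #3} ships for at least 202.
Compare {#1, #3}: its best feasible assignment gives total 511.
Compare {#3, #5}: its best feasible assignment gives total 564.
Every other set of open sites that can feasibly serve all demand totals ≥ 511 even under its best assignment. Minimum: 429.

429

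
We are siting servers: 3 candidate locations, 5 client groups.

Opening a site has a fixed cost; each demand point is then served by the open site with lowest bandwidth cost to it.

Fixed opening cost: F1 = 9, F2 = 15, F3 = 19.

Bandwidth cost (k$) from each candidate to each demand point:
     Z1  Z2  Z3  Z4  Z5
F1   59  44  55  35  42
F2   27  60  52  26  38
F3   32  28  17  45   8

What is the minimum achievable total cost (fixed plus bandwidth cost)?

Open {F2, F3}: assign each demand point to its cheapest open site.
  Z1→F2 27, Z2→F3 28, Z3→F3 17, Z4→F2 26, Z5→F3 8
  bandwidth cost 106, fixed 34 → total 140.
Compare {F1, F3}: bandwidth cost 120 + fixed 28 = 148.
Compare {F3}: bandwidth cost 130 + fixed 19 = 149.
Compare {F1, F2, F3}: bandwidth cost 106 + fixed 43 = 149.
All other subsets cost ≥ 148. Minimum total cost: 140.

140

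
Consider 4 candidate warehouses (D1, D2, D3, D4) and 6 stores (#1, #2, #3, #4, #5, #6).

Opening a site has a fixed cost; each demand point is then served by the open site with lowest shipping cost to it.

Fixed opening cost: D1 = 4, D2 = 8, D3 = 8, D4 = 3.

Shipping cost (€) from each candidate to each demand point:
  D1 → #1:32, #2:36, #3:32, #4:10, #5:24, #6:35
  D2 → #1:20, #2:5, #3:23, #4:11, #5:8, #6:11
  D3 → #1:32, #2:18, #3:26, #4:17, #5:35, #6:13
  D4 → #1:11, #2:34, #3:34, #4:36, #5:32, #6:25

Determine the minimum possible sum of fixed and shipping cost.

Open {D2, D4}: assign each demand point to its cheapest open site.
  #1→D4 11, #2→D2 5, #3→D2 23, #4→D2 11, #5→D2 8, #6→D2 11
  shipping cost 69, fixed 11 → total 80.
Compare {D1, D2, D4}: shipping cost 68 + fixed 15 = 83.
Compare {D2}: shipping cost 78 + fixed 8 = 86.
Compare {D2, D3, D4}: shipping cost 69 + fixed 19 = 88.
All other subsets cost ≥ 83. Minimum total cost: 80.

80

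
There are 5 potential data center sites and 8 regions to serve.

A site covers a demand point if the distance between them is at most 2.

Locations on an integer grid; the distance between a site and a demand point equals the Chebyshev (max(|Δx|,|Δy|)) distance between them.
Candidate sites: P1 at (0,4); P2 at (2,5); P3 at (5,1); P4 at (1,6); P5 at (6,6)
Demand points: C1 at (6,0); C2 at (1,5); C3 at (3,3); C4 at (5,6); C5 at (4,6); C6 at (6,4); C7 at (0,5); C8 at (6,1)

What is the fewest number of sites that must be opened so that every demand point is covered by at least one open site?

Coverage sets (demand points within 2 of each site):
  P1: {C2, C7}
  P2: {C2, C3, C5, C7}
  P3: {C1, C3, C8}
  P4: {C2, C7}
  P5: {C4, C5, C6}
No 2 sites suffice: every size-2 union leaves at least one demand point uncovered.
But {P1, P3, P5} covers everything, so the minimum is 3.

3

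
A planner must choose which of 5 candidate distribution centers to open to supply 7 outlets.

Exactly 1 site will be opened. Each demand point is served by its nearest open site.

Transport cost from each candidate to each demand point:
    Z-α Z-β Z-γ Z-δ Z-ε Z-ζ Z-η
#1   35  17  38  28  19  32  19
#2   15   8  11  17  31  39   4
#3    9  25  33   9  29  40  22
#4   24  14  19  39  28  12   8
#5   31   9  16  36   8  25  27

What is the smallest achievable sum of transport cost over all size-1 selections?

125

Open {#2}.
  Z-α→#2 15, Z-β→#2 8, Z-γ→#2 11, Z-δ→#2 17, Z-ε→#2 31, Z-ζ→#2 39, Z-η→#2 4  ⇒ total 125.
Compare {#4}: total 144.
Compare {#5}: total 152.
No size-1 selection does better; minimum is 125.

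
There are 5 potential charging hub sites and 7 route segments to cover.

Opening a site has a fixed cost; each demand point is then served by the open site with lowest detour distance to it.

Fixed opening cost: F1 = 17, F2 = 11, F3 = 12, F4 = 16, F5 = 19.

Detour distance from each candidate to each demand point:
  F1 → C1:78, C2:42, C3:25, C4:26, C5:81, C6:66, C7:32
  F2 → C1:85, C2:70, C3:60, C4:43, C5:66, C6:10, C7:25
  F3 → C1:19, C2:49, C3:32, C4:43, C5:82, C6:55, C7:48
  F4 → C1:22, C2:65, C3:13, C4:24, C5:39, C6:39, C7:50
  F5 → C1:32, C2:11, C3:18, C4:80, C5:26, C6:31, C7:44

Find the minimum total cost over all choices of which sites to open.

Open {F2, F4, F5}: assign each demand point to its cheapest open site.
  C1→F4 22, C2→F5 11, C3→F4 13, C4→F4 24, C5→F5 26, C6→F2 10, C7→F2 25
  detour distance 131, fixed 46 → total 177.
Compare {F2, F3, F4, F5}: detour distance 128 + fixed 58 = 186.
Compare {F2, F3, F5}: detour distance 152 + fixed 42 = 194.
Compare {F1, F2, F3, F5}: detour distance 135 + fixed 59 = 194.
All other subsets cost ≥ 186. Minimum total cost: 177.

177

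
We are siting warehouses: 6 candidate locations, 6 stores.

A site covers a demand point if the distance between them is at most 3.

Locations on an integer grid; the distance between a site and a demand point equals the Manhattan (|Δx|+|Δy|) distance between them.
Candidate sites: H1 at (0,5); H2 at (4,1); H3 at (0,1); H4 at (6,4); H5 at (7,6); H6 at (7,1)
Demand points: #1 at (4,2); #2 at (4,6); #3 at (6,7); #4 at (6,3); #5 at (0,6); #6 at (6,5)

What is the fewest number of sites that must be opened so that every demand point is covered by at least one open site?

Coverage sets (demand points within 3 of each site):
  H1: {#5}
  H2: {#1}
  H3: {}
  H4: {#3, #4, #6}
  H5: {#2, #3, #6}
  H6: {#4}
No 3 sites suffice: every size-3 union leaves at least one demand point uncovered.
But {H1, H2, H4, H5} covers everything, so the minimum is 4.

4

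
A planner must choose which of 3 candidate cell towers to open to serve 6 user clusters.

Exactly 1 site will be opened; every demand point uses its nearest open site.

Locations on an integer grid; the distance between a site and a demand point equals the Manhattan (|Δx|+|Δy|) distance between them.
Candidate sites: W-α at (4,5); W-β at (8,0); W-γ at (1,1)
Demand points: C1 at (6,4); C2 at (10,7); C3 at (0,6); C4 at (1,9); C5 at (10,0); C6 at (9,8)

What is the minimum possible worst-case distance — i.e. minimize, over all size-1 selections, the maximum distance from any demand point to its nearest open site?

Open {W-α}.
  Farthest demand point is C5 at distance 11 (to W-α); all others are ≤ 11.
With {W-γ} the worst case is 15.
With {W-β} the worst case is 16.
No size-1 selection achieves below 11.

11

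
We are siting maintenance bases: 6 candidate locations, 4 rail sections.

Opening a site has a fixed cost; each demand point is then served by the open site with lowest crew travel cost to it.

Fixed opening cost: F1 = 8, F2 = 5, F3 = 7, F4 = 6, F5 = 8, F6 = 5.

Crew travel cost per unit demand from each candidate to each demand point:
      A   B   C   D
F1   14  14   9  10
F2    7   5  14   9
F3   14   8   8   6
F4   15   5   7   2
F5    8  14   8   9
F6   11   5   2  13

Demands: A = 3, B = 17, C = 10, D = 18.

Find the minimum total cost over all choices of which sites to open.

178

Open {F2, F4, F6}: assign each demand point to its cheapest open site.
  A→F2 3×7=21, B→F2 17×5=85, C→F6 10×2=20, D→F4 18×2=36
  crew travel cost 162, fixed 16 → total 178.
Compare {F4, F5, F6}: crew travel cost 165 + fixed 19 = 184.
Compare {F4, F6}: crew travel cost 174 + fixed 11 = 185.
Compare {F2, F3, F4, F6}: crew travel cost 162 + fixed 23 = 185.
All other subsets cost ≥ 184. Minimum total cost: 178.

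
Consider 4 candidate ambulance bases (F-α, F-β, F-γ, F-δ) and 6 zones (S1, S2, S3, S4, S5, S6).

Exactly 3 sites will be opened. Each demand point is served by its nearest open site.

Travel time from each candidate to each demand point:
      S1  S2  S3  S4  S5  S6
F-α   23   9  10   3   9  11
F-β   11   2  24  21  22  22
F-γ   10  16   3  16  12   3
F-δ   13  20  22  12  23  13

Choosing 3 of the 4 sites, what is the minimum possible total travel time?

Open {F-α, F-β, F-γ}.
  S1→F-γ 10, S2→F-β 2, S3→F-γ 3, S4→F-α 3, S5→F-α 9, S6→F-γ 3  ⇒ total 30.
Compare {F-α, F-γ, F-δ}: total 37.
Compare {F-β, F-γ, F-δ}: total 42.
No size-3 selection does better; minimum is 30.

30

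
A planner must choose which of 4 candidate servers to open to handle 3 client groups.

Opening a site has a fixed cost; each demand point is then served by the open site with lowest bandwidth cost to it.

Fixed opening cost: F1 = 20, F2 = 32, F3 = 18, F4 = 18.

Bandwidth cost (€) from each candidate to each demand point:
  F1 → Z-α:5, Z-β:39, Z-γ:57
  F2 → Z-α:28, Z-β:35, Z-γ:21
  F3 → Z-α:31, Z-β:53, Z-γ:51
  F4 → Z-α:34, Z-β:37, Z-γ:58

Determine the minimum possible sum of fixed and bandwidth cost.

113

Open {F1, F2}: assign each demand point to its cheapest open site.
  Z-α→F1 5, Z-β→F2 35, Z-γ→F2 21
  bandwidth cost 61, fixed 52 → total 113.
Compare {F2}: bandwidth cost 84 + fixed 32 = 116.
Compare {F1}: bandwidth cost 101 + fixed 20 = 121.
Compare {F1, F2, F3}: bandwidth cost 61 + fixed 70 = 131.
All other subsets cost ≥ 116. Minimum total cost: 113.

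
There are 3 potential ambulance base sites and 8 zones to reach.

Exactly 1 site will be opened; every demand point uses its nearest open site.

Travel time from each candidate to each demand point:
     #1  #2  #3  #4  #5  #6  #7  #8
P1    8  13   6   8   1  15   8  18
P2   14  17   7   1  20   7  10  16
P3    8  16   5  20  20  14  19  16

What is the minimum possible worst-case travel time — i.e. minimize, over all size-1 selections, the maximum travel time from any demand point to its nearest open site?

Open {P1}.
  Farthest demand point is #8 at travel time 18 (to P1); all others are ≤ 18.
With {P2} the worst case is 20.
With {P3} the worst case is 20.
No size-1 selection achieves below 18.

18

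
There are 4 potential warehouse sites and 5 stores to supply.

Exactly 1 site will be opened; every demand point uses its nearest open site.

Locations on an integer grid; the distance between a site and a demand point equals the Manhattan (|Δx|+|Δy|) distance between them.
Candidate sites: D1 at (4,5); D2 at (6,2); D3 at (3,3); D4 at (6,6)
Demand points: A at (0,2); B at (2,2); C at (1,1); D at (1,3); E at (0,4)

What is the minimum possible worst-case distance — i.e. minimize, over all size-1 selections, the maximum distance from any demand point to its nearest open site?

4

Open {D3}.
  Farthest demand point is A at distance 4 (to D3); all others are ≤ 4.
With {D1} the worst case is 7.
With {D2} the worst case is 8.
No size-1 selection achieves below 4.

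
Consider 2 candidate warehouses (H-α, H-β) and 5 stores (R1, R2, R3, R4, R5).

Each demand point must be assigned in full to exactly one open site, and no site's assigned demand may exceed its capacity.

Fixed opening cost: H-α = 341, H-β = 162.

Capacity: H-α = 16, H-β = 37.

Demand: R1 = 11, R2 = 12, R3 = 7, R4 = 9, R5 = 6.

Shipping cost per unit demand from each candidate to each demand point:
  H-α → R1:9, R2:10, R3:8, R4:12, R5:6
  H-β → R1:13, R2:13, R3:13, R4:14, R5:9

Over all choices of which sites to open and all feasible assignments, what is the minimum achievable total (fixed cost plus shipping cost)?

1020

Open {H-α, H-β}; cheapest assignment that respects the capacities:
  H-α (cap 16, load 16): R3, R4 — cost 7×8 + 9×12 = 164
  H-β (cap 37, load 29): R1, R2, R5 — cost 11×13 + 12×13 + 6×9 = 353
  Shipping 517, fixed 503 → total 1020.
  Any other capacity-feasible assignment to {H-α, H-β} ships for at least 517.
Total demand is 45 and no other set of sites has combined capacity ≥ 45, so {H-α, H-β} is the only feasible choice of open sites. Minimum: 1020.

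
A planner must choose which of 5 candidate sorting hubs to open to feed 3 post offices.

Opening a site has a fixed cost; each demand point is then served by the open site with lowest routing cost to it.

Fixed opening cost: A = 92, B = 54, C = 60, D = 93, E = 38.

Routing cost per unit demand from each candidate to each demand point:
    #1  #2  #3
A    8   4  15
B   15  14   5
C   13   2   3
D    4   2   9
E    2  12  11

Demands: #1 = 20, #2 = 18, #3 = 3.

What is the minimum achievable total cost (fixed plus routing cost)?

183

Open {C, E}: assign each demand point to its cheapest open site.
  #1→E 20×2=40, #2→C 18×2=36, #3→C 3×3=9
  routing cost 85, fixed 98 → total 183.
Compare {D, E}: routing cost 103 + fixed 131 = 234.
Compare {D}: routing cost 143 + fixed 93 = 236.
Compare {B, C, E}: routing cost 85 + fixed 152 = 237.
All other subsets cost ≥ 234. Minimum total cost: 183.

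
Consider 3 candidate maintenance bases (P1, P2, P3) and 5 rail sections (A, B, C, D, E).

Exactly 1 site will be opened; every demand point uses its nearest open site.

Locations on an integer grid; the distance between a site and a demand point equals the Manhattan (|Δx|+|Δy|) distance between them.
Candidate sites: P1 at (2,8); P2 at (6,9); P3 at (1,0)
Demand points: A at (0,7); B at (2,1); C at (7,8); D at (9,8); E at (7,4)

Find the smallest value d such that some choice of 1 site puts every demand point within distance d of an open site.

Open {P1}.
  Farthest demand point is E at distance 9 (to P1); all others are ≤ 9.
With {P2} the worst case is 12.
With {P3} the worst case is 16.
No size-1 selection achieves below 9.

9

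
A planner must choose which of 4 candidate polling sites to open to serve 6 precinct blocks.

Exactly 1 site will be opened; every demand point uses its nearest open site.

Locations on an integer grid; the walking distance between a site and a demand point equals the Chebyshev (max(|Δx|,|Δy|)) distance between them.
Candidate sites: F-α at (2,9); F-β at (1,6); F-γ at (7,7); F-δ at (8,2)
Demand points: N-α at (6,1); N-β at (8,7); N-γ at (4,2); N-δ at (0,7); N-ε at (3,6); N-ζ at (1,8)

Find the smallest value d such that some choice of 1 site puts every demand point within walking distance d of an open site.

Open {F-β}.
  Farthest demand point is N-β at walking distance 7 (to F-β); all others are ≤ 7.
With {F-γ} the worst case is 7.
With {F-α} the worst case is 8.
No size-1 selection achieves below 7.

7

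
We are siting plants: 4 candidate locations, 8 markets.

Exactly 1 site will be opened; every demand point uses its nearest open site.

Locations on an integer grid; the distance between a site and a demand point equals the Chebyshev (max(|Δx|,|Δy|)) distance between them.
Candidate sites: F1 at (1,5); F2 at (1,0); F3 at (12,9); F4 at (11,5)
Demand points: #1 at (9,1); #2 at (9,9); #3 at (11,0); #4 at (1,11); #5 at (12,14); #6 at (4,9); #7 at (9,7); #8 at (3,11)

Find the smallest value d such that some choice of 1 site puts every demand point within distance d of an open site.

10

Open {F4}.
  Farthest demand point is #4 at distance 10 (to F4); all others are ≤ 10.
With {F1} the worst case is 11.
With {F3} the worst case is 11.
No size-1 selection achieves below 10.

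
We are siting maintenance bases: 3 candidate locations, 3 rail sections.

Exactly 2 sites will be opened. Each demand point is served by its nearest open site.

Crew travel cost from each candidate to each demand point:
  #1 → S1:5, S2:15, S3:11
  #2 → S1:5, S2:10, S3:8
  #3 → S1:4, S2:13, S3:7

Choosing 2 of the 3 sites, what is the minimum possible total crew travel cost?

Open {#2, #3}.
  S1→#3 4, S2→#2 10, S3→#3 7  ⇒ total 21.
Compare {#1, #2}: total 23.
Compare {#1, #3}: total 24.

21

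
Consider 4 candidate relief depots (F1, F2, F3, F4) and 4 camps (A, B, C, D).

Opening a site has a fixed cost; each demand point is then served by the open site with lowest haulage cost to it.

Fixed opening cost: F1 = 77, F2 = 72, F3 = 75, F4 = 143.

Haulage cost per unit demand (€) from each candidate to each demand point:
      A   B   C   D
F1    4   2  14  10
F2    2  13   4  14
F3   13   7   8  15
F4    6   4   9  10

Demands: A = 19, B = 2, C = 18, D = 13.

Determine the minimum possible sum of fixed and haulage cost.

390

Open {F2}: assign each demand point to its cheapest open site.
  A→F2 19×2=38, B→F2 2×13=26, C→F2 18×4=72, D→F2 13×14=182
  haulage cost 318, fixed 72 → total 390.
Compare {F1, F2}: haulage cost 244 + fixed 149 = 393.
Compare {F2, F3}: haulage cost 306 + fixed 147 = 453.
Compare {F2, F4}: haulage cost 248 + fixed 215 = 463.
All other subsets cost ≥ 393. Minimum total cost: 390.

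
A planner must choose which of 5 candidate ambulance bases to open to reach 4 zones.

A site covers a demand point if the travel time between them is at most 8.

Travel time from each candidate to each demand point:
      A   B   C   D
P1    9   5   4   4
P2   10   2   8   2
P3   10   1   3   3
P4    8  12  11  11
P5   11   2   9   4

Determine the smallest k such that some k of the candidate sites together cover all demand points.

Coverage sets (demand points within 8 of each site):
  P1: {B, C, D}
  P2: {B, C, D}
  P3: {B, C, D}
  P4: {A}
  P5: {B, D}
No single site covers all 4 demand points.
But {P1, P4} covers everything, so the minimum is 2.

2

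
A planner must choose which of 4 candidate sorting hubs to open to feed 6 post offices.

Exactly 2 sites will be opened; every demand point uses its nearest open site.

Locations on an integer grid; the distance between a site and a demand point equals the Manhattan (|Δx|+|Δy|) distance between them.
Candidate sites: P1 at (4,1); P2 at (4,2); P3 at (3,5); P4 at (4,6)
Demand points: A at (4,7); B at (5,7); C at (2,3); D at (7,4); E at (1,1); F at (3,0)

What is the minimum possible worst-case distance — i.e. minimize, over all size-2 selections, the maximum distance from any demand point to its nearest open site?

5

Open {P1, P3}.
  Farthest demand point is D at distance 5 (to P3); all others are ≤ 5.
With {P1, P4} the worst case is 5.
With {P2, P3} the worst case is 5.
No size-2 selection achieves below 5.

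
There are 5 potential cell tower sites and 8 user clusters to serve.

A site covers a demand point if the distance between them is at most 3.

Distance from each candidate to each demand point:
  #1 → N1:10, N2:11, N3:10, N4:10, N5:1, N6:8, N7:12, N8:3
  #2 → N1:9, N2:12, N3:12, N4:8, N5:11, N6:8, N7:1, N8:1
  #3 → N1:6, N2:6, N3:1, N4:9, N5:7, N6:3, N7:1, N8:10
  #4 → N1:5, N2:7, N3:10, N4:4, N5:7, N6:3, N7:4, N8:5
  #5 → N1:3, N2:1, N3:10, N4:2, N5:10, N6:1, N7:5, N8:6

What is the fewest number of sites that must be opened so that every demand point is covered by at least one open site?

3

Coverage sets (demand points within 3 of each site):
  #1: {N5, N8}
  #2: {N7, N8}
  #3: {N3, N6, N7}
  #4: {N6}
  #5: {N1, N2, N4, N6}
No 2 sites suffice: every size-2 union leaves at least one demand point uncovered.
But {#1, #3, #5} covers everything, so the minimum is 3.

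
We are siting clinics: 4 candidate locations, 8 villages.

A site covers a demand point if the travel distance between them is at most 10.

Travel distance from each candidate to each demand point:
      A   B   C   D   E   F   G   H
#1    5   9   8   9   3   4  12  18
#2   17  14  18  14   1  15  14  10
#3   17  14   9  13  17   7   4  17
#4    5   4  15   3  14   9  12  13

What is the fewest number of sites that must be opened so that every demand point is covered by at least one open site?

Coverage sets (demand points within 10 of each site):
  #1: {A, B, C, D, E, F}
  #2: {E, H}
  #3: {C, F, G}
  #4: {A, B, D, F}
No 2 sites suffice: every size-2 union leaves at least one demand point uncovered.
But {#1, #2, #3} covers everything, so the minimum is 3.

3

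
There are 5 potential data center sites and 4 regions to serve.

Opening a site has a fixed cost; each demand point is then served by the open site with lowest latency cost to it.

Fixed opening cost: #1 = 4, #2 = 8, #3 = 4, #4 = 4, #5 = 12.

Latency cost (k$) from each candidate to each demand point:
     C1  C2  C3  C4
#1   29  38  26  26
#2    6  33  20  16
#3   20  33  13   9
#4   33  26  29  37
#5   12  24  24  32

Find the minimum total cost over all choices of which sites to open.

70

Open {#2, #3, #4}: assign each demand point to its cheapest open site.
  C1→#2 6, C2→#4 26, C3→#3 13, C4→#3 9
  latency cost 54, fixed 16 → total 70.
Compare {#2, #3}: latency cost 61 + fixed 12 = 73.
Compare {#3, #5}: latency cost 58 + fixed 16 = 74.
Compare {#1, #2, #3, #4}: latency cost 54 + fixed 20 = 74.
All other subsets cost ≥ 73. Minimum total cost: 70.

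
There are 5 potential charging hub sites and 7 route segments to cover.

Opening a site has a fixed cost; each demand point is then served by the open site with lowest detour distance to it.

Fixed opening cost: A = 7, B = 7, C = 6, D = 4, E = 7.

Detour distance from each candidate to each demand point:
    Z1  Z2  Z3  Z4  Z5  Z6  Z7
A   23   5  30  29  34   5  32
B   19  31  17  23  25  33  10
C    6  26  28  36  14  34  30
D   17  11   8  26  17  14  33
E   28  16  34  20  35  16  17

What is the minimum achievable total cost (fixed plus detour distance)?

Open {A, B, C, D}: assign each demand point to its cheapest open site.
  Z1→C 6, Z2→A 5, Z3→D 8, Z4→B 23, Z5→C 14, Z6→A 5, Z7→B 10
  detour distance 71, fixed 24 → total 95.
Compare {A, C, D, E}: detour distance 75 + fixed 24 = 99.
Compare {A, B, C, D, E}: detour distance 68 + fixed 31 = 99.
Compare {A, B, C}: detour distance 80 + fixed 20 = 100.
All other subsets cost ≥ 99. Minimum total cost: 95.

95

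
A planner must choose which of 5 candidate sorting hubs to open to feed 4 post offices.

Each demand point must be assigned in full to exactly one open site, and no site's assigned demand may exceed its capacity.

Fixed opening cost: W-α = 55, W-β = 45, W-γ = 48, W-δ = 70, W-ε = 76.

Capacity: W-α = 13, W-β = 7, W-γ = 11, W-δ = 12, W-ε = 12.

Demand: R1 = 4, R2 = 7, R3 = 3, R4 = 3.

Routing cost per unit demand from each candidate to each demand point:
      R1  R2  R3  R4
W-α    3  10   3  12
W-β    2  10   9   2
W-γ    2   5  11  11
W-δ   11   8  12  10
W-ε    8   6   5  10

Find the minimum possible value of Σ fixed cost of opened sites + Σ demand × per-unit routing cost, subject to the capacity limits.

169

Open {W-β, W-γ}; cheapest assignment that respects the capacities:
  W-β (cap 7, load 6): R3, R4 — cost 3×9 + 3×2 = 33
  W-γ (cap 11, load 11): R1, R2 — cost 4×2 + 7×5 = 43
  Shipping 76, fixed 93 → total 169.
  Any other capacity-feasible assignment to {W-β, W-γ} ships for at least 76.
Compare {W-α, W-γ}: its best feasible assignment gives total 191.
Compare {W-β, W-ε}: its best feasible assignment gives total 192.
Every other set of open sites that can feasibly serve all demand totals ≥ 191 even under its best assignment. Minimum: 169.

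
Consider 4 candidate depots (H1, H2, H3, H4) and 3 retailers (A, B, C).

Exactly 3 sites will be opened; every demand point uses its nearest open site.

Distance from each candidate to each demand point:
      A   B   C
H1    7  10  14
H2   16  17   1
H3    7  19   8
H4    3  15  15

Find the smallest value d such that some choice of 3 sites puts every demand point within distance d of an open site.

Open {H1, H2, H3}.
  Farthest demand point is B at distance 10 (to H1); all others are ≤ 10.
With {H1, H2, H4} the worst case is 10.
With {H1, H3, H4} the worst case is 10.
No size-3 selection achieves below 10.

10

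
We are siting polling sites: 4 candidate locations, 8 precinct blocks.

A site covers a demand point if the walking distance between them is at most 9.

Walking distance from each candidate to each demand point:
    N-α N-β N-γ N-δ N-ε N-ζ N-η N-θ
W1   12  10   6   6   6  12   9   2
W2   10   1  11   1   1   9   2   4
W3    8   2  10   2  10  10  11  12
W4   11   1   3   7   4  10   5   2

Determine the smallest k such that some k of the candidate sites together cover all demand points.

Coverage sets (demand points within 9 of each site):
  W1: {N-γ, N-δ, N-ε, N-η, N-θ}
  W2: {N-β, N-δ, N-ε, N-ζ, N-η, N-θ}
  W3: {N-α, N-β, N-δ}
  W4: {N-β, N-γ, N-δ, N-ε, N-η, N-θ}
No 2 sites suffice: every size-2 union leaves at least one demand point uncovered.
But {W1, W2, W3} covers everything, so the minimum is 3.

3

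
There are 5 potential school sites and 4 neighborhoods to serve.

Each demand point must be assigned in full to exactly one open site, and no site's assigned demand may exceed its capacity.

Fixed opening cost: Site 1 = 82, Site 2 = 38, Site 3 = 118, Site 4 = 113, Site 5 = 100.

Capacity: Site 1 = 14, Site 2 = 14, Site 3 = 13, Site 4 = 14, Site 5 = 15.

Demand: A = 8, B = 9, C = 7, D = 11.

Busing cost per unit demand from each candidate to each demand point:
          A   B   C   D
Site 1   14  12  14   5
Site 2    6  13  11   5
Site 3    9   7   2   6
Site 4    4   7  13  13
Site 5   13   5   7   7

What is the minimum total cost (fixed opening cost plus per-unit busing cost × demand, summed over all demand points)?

Open {Site 1, Site 2, Site 3, Site 5}; cheapest assignment that respects the capacities:
  Site 1 (cap 14, load 11): D — cost 11×5 = 55
  Site 2 (cap 14, load 8): A — cost 8×6 = 48
  Site 3 (cap 13, load 7): C — cost 7×2 = 14
  Site 5 (cap 15, load 9): B — cost 9×5 = 45
  Shipping 162, fixed 338 → total 500.
  Any other capacity-feasible assignment to {Site 1, Site 2, Site 3, Site 5} ships for at least 162.
Compare {Site 2, Site 3, Site 4, Site 5}: its best feasible assignment gives total 515.
Compare {Site 2, Site 4, Site 5}: its best feasible assignment gives total 522.
Every other set of open sites that can feasibly serve all demand totals ≥ 515 even under its best assignment. Minimum: 500.

500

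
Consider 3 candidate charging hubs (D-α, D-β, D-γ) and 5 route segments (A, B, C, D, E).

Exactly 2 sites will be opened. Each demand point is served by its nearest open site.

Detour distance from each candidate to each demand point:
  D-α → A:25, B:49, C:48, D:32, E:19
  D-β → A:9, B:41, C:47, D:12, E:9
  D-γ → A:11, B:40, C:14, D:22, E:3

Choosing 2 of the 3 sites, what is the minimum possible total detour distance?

78

Open {D-β, D-γ}.
  A→D-β 9, B→D-γ 40, C→D-γ 14, D→D-β 12, E→D-γ 3  ⇒ total 78.
Compare {D-α, D-γ}: total 90.
Compare {D-α, D-β}: total 118.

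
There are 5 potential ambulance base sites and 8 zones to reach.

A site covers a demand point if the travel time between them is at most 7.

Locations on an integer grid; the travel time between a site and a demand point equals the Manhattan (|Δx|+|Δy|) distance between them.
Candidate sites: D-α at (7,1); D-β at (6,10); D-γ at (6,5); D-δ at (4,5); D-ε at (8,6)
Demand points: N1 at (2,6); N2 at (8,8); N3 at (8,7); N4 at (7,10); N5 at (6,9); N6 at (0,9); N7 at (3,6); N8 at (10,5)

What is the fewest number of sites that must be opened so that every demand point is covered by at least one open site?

2

Coverage sets (demand points within 7 of each site):
  D-α: {N3, N8}
  D-β: {N2, N3, N4, N5, N6, N7}
  D-γ: {N1, N2, N3, N4, N5, N7, N8}
  D-δ: {N1, N2, N3, N5, N7, N8}
  D-ε: {N1, N2, N3, N4, N5, N7, N8}
No single site covers all 8 demand points.
But {D-β, D-γ} covers everything, so the minimum is 2.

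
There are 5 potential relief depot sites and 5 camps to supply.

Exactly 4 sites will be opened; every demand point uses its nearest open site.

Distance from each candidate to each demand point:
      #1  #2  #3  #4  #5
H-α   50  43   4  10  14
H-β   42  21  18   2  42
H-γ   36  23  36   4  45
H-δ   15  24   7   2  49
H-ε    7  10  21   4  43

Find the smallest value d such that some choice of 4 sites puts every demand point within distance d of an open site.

14

Open {H-α, H-β, H-γ, H-ε}.
  Farthest demand point is #5 at distance 14 (to H-α); all others are ≤ 14.
With {H-α, H-β, H-δ, H-ε} the worst case is 14.
With {H-α, H-γ, H-δ, H-ε} the worst case is 14.
No size-4 selection achieves below 14.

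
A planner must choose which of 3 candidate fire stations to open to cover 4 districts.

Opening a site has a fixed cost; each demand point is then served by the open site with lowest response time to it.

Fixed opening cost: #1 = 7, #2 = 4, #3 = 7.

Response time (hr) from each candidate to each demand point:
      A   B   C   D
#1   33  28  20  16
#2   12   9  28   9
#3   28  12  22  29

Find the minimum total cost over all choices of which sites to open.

61

Open {#1, #2}: assign each demand point to its cheapest open site.
  A→#2 12, B→#2 9, C→#1 20, D→#2 9
  response time 50, fixed 11 → total 61.
Compare {#2}: response time 58 + fixed 4 = 62.
Compare {#2, #3}: response time 52 + fixed 11 = 63.
Compare {#1, #2, #3}: response time 50 + fixed 18 = 68.
All other subsets cost ≥ 62. Minimum total cost: 61.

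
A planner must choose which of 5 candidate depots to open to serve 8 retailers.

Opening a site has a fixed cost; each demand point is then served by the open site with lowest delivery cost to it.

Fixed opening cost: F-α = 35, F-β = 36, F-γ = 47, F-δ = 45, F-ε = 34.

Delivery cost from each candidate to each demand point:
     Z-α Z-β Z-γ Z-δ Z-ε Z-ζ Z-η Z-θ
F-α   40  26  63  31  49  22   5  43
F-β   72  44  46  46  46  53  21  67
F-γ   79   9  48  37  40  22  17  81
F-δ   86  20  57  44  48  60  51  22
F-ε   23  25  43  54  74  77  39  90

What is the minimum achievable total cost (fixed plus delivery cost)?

Open {F-α, F-ε}: assign each demand point to its cheapest open site.
  Z-α→F-ε 23, Z-β→F-ε 25, Z-γ→F-ε 43, Z-δ→F-α 31, Z-ε→F-α 49, Z-ζ→F-α 22, Z-η→F-α 5, Z-θ→F-α 43
  delivery cost 241, fixed 69 → total 310.
Compare {F-α}: delivery cost 279 + fixed 35 = 314.
Compare {F-α, F-γ}: delivery cost 238 + fixed 82 = 320.
Compare {F-α, F-δ}: delivery cost 245 + fixed 80 = 325.
All other subsets cost ≥ 314. Minimum total cost: 310.

310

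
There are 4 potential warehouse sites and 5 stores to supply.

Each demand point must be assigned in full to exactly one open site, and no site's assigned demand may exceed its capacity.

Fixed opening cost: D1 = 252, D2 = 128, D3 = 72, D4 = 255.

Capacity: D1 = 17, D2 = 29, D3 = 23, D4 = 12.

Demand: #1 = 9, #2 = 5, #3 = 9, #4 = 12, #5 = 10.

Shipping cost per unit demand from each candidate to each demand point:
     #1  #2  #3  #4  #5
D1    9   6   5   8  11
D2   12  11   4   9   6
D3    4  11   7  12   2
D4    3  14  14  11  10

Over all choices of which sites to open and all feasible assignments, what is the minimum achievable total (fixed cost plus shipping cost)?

455

Open {D2, D3}; cheapest assignment that respects the capacities:
  D2 (cap 29, load 26): #2, #3, #4 — cost 5×11 + 9×4 + 12×9 = 199
  D3 (cap 23, load 19): #1, #5 — cost 9×4 + 10×2 = 56
  Shipping 255, fixed 200 → total 455.
  Any other capacity-feasible assignment to {D2, D3} ships for at least 255.
Compare {D1, D2, D3}: its best feasible assignment gives total 670.
Compare {D2, D3, D4}: its best feasible assignment gives total 701.
Every other set of open sites that can feasibly serve all demand totals ≥ 670 even under its best assignment. Minimum: 455.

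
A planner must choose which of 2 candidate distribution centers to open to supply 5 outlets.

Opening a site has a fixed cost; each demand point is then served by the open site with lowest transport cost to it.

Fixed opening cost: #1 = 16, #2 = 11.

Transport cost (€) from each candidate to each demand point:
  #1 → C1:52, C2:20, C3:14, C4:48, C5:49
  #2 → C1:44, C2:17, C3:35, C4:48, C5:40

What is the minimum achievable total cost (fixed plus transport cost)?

190

Open {#1, #2}: assign each demand point to its cheapest open site.
  C1→#2 44, C2→#2 17, C3→#1 14, C4→#1 48, C5→#2 40
  transport cost 163, fixed 27 → total 190.
Compare {#2}: transport cost 184 + fixed 11 = 195.
Compare {#1}: transport cost 183 + fixed 16 = 199.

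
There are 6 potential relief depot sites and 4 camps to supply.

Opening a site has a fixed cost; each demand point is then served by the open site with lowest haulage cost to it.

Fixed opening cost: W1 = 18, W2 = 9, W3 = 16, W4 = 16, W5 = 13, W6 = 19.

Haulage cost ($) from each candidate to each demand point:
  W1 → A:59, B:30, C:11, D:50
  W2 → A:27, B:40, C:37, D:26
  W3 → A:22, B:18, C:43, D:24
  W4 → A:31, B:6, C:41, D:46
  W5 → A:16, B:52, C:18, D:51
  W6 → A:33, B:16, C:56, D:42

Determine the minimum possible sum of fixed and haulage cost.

Open {W2, W4, W5}: assign each demand point to its cheapest open site.
  A→W5 16, B→W4 6, C→W5 18, D→W2 26
  haulage cost 66, fixed 38 → total 104.
Compare {W3, W5}: haulage cost 76 + fixed 29 = 105.
Compare {W1, W3}: haulage cost 75 + fixed 34 = 109.
Compare {W3, W4, W5}: haulage cost 64 + fixed 45 = 109.
All other subsets cost ≥ 105. Minimum total cost: 104.

104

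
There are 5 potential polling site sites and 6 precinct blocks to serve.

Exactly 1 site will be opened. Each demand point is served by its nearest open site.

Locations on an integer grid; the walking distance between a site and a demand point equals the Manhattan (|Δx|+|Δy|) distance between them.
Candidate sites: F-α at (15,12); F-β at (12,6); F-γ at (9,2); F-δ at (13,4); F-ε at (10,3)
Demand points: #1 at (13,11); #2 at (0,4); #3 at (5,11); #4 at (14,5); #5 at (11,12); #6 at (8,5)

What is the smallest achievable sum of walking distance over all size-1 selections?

47

Open {F-β}.
  #1→F-β 6, #2→F-β 14, #3→F-β 12, #4→F-β 3, #5→F-β 7, #6→F-β 5  ⇒ total 47.
Compare {F-δ}: total 53.
Compare {F-ε}: total 55.
No size-1 selection does better; minimum is 47.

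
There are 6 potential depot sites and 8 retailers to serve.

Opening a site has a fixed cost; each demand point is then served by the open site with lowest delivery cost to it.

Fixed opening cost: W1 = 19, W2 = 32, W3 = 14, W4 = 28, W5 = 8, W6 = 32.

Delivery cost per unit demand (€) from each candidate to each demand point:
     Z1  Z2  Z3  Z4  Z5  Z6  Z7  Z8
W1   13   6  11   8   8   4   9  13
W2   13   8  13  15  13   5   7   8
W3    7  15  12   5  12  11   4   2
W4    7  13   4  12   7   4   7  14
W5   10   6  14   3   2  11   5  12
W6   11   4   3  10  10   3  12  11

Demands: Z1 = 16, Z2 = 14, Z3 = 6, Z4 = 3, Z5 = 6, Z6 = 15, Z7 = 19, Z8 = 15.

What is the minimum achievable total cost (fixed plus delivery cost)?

Open {W3, W5, W6}: assign each demand point to its cheapest open site.
  Z1→W3 16×7=112, Z2→W6 14×4=56, Z3→W6 6×3=18, Z4→W5 3×3=9, Z5→W5 6×2=12, Z6→W6 15×3=45, Z7→W3 19×4=76, Z8→W3 15×2=30
  delivery cost 358, fixed 54 → total 412.
Compare {W1, W3, W5, W6}: delivery cost 358 + fixed 73 = 431.
Compare {W3, W4, W5, W6}: delivery cost 358 + fixed 82 = 440.
Compare {W2, W3, W5, W6}: delivery cost 358 + fixed 86 = 444.
All other subsets cost ≥ 431. Minimum total cost: 412.

412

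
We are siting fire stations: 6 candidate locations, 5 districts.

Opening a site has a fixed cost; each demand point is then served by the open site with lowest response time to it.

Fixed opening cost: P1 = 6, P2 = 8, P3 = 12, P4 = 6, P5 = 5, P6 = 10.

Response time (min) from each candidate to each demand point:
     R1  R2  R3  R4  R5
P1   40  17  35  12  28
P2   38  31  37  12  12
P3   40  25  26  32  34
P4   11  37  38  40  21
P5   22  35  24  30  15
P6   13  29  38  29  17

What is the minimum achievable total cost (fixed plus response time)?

Open {P1, P4, P5}: assign each demand point to its cheapest open site.
  R1→P4 11, R2→P1 17, R3→P5 24, R4→P1 12, R5→P5 15
  response time 79, fixed 17 → total 96.
Compare {P1, P5}: response time 90 + fixed 11 = 101.
Compare {P1, P2, P4, P5}: response time 76 + fixed 25 = 101.
Compare {P1, P5, P6}: response time 81 + fixed 21 = 102.
All other subsets cost ≥ 101. Minimum total cost: 96.

96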